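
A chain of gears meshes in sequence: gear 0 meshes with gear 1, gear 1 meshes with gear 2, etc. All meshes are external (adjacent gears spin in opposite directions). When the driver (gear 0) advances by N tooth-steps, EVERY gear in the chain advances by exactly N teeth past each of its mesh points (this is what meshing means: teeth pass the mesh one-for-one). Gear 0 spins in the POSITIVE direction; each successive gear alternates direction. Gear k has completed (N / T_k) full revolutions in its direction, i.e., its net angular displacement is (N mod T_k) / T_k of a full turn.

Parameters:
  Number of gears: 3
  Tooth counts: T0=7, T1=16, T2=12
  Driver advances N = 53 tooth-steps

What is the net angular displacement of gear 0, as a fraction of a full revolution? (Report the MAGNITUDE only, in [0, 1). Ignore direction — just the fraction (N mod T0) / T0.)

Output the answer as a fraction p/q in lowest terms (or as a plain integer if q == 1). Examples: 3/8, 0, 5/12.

Chain of 3 gears, tooth counts: [7, 16, 12]
  gear 0: T0=7, direction=positive, advance = 53 mod 7 = 4 teeth = 4/7 turn
  gear 1: T1=16, direction=negative, advance = 53 mod 16 = 5 teeth = 5/16 turn
  gear 2: T2=12, direction=positive, advance = 53 mod 12 = 5 teeth = 5/12 turn
Gear 0: 53 mod 7 = 4
Fraction = 4 / 7 = 4/7 (gcd(4,7)=1) = 4/7

Answer: 4/7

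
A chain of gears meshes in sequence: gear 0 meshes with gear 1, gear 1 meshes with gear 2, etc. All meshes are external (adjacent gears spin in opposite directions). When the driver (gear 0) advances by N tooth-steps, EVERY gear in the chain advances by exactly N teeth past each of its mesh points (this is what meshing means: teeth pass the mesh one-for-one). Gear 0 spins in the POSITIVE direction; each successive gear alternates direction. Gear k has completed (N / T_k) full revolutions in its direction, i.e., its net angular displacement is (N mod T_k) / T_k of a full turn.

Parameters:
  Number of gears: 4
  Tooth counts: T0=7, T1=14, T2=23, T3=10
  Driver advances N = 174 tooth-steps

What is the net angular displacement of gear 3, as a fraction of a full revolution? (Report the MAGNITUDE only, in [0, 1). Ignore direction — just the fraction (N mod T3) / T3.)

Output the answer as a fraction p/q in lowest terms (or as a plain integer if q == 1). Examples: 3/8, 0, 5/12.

Chain of 4 gears, tooth counts: [7, 14, 23, 10]
  gear 0: T0=7, direction=positive, advance = 174 mod 7 = 6 teeth = 6/7 turn
  gear 1: T1=14, direction=negative, advance = 174 mod 14 = 6 teeth = 6/14 turn
  gear 2: T2=23, direction=positive, advance = 174 mod 23 = 13 teeth = 13/23 turn
  gear 3: T3=10, direction=negative, advance = 174 mod 10 = 4 teeth = 4/10 turn
Gear 3: 174 mod 10 = 4
Fraction = 4 / 10 = 2/5 (gcd(4,10)=2) = 2/5

Answer: 2/5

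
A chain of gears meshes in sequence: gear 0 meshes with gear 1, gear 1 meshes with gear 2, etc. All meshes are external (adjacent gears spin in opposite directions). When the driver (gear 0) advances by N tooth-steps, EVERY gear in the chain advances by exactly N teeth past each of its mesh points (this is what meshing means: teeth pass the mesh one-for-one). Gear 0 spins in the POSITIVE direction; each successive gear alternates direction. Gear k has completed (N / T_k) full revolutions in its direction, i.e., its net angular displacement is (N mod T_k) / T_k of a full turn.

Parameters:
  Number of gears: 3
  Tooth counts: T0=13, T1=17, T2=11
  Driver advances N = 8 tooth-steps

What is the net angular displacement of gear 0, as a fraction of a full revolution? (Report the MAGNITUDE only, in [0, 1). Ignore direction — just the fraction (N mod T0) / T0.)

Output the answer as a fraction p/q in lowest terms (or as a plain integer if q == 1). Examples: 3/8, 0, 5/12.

Answer: 8/13

Derivation:
Chain of 3 gears, tooth counts: [13, 17, 11]
  gear 0: T0=13, direction=positive, advance = 8 mod 13 = 8 teeth = 8/13 turn
  gear 1: T1=17, direction=negative, advance = 8 mod 17 = 8 teeth = 8/17 turn
  gear 2: T2=11, direction=positive, advance = 8 mod 11 = 8 teeth = 8/11 turn
Gear 0: 8 mod 13 = 8
Fraction = 8 / 13 = 8/13 (gcd(8,13)=1) = 8/13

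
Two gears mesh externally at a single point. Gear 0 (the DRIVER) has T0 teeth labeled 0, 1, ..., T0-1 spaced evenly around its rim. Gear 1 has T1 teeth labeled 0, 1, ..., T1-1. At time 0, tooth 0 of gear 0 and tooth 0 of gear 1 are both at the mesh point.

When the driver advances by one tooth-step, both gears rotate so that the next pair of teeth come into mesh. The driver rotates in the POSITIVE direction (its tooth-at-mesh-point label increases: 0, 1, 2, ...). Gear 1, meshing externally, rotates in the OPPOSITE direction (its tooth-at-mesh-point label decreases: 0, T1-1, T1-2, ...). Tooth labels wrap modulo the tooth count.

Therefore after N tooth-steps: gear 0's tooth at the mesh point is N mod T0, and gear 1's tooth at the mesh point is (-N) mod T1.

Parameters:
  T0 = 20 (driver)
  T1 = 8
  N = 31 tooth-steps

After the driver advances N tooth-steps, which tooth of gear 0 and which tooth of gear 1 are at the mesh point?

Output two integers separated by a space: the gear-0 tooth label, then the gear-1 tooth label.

Answer: 11 1

Derivation:
Gear 0 (driver, T0=20): tooth at mesh = N mod T0
  31 = 1 * 20 + 11, so 31 mod 20 = 11
  gear 0 tooth = 11
Gear 1 (driven, T1=8): tooth at mesh = (-N) mod T1
  31 = 3 * 8 + 7, so 31 mod 8 = 7
  (-31) mod 8 = (-7) mod 8 = 8 - 7 = 1
Mesh after 31 steps: gear-0 tooth 11 meets gear-1 tooth 1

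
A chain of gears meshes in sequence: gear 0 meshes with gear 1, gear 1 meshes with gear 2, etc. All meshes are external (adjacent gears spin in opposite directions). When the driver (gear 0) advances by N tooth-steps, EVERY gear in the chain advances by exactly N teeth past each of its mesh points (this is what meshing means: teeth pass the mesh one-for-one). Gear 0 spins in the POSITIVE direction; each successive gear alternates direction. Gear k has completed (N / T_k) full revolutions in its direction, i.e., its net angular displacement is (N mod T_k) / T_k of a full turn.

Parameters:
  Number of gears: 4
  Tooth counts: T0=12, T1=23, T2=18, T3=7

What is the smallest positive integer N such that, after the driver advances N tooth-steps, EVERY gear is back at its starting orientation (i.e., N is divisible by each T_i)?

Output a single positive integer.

Gear k returns to start when N is a multiple of T_k.
All gears at start simultaneously when N is a common multiple of [12, 23, 18, 7]; the smallest such N is lcm(12, 23, 18, 7).
Start: lcm = T0 = 12
Fold in T1=23: gcd(12, 23) = 1; lcm(12, 23) = 12 * 23 / 1 = 276 / 1 = 276
Fold in T2=18: gcd(276, 18) = 6; lcm(276, 18) = 276 * 18 / 6 = 4968 / 6 = 828
Fold in T3=7: gcd(828, 7) = 1; lcm(828, 7) = 828 * 7 / 1 = 5796 / 1 = 5796
Full cycle length = 5796

Answer: 5796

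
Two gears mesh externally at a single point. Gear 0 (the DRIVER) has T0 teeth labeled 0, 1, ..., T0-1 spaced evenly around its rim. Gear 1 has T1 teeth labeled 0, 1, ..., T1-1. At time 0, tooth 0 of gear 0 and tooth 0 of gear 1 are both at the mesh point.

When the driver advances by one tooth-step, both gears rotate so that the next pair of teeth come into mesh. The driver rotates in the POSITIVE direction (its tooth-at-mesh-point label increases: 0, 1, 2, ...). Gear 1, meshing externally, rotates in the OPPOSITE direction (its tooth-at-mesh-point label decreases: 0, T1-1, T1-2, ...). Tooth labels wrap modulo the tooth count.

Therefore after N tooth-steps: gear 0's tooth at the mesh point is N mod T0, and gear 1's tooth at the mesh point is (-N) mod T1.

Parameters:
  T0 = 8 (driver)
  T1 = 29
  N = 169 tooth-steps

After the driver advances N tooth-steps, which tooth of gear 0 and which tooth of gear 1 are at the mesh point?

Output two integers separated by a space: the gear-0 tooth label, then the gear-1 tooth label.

Answer: 1 5

Derivation:
Gear 0 (driver, T0=8): tooth at mesh = N mod T0
  169 = 21 * 8 + 1, so 169 mod 8 = 1
  gear 0 tooth = 1
Gear 1 (driven, T1=29): tooth at mesh = (-N) mod T1
  169 = 5 * 29 + 24, so 169 mod 29 = 24
  (-169) mod 29 = (-24) mod 29 = 29 - 24 = 5
Mesh after 169 steps: gear-0 tooth 1 meets gear-1 tooth 5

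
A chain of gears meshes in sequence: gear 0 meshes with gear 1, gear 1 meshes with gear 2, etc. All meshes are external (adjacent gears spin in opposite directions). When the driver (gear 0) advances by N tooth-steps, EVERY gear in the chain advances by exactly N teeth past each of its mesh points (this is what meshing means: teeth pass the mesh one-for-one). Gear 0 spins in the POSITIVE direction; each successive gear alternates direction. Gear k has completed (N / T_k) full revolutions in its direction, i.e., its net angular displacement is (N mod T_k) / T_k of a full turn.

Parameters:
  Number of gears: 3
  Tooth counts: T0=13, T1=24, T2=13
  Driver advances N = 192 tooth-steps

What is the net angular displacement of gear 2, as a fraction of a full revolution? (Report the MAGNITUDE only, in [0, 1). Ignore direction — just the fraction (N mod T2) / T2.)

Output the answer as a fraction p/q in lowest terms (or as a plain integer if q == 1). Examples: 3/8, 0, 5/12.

Chain of 3 gears, tooth counts: [13, 24, 13]
  gear 0: T0=13, direction=positive, advance = 192 mod 13 = 10 teeth = 10/13 turn
  gear 1: T1=24, direction=negative, advance = 192 mod 24 = 0 teeth = 0/24 turn
  gear 2: T2=13, direction=positive, advance = 192 mod 13 = 10 teeth = 10/13 turn
Gear 2: 192 mod 13 = 10
Fraction = 10 / 13 = 10/13 (gcd(10,13)=1) = 10/13

Answer: 10/13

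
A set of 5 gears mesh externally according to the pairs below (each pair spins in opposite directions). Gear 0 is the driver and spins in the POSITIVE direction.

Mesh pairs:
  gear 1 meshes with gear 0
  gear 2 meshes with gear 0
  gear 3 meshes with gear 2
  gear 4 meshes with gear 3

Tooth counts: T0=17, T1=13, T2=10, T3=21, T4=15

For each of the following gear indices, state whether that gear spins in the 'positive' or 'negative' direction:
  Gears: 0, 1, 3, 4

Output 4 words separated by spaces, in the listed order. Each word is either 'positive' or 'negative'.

Gear 0 (driver): positive (depth 0)
  gear 1: meshes with gear 0 -> depth 1 -> negative (opposite of gear 0)
  gear 2: meshes with gear 0 -> depth 1 -> negative (opposite of gear 0)
  gear 3: meshes with gear 2 -> depth 2 -> positive (opposite of gear 2)
  gear 4: meshes with gear 3 -> depth 3 -> negative (opposite of gear 3)
Queried indices 0, 1, 3, 4 -> positive, negative, positive, negative

Answer: positive negative positive negative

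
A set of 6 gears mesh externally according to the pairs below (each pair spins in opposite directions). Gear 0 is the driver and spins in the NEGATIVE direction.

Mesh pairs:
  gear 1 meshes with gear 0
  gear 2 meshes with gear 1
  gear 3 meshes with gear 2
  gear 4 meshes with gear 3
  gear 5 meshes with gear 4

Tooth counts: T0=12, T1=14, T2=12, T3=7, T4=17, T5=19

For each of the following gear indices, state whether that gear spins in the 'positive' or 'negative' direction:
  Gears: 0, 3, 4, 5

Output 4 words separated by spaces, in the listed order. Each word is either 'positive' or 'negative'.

Gear 0 (driver): negative (depth 0)
  gear 1: meshes with gear 0 -> depth 1 -> positive (opposite of gear 0)
  gear 2: meshes with gear 1 -> depth 2 -> negative (opposite of gear 1)
  gear 3: meshes with gear 2 -> depth 3 -> positive (opposite of gear 2)
  gear 4: meshes with gear 3 -> depth 4 -> negative (opposite of gear 3)
  gear 5: meshes with gear 4 -> depth 5 -> positive (opposite of gear 4)
Queried indices 0, 3, 4, 5 -> negative, positive, negative, positive

Answer: negative positive negative positive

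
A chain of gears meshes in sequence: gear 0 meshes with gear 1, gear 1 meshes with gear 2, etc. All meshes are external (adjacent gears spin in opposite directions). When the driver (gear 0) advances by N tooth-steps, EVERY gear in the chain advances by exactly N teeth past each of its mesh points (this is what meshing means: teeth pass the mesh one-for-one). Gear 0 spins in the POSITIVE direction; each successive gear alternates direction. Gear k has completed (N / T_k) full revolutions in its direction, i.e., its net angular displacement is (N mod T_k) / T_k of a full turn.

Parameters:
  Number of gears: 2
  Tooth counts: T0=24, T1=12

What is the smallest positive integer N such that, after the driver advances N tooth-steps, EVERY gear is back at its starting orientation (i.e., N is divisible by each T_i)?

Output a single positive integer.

Answer: 24

Derivation:
Gear k returns to start when N is a multiple of T_k.
All gears at start simultaneously when N is a common multiple of [24, 12]; the smallest such N is lcm(24, 12).
Start: lcm = T0 = 24
Fold in T1=12: gcd(24, 12) = 12; lcm(24, 12) = 24 * 12 / 12 = 288 / 12 = 24
Full cycle length = 24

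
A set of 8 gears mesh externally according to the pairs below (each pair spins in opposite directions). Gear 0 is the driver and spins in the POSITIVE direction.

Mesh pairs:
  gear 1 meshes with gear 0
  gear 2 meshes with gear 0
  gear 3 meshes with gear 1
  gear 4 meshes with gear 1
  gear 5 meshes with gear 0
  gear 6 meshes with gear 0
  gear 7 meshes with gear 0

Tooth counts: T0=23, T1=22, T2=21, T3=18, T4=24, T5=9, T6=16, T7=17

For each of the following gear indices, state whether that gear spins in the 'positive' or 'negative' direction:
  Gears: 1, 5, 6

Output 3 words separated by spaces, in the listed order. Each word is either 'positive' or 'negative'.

Gear 0 (driver): positive (depth 0)
  gear 1: meshes with gear 0 -> depth 1 -> negative (opposite of gear 0)
  gear 2: meshes with gear 0 -> depth 1 -> negative (opposite of gear 0)
  gear 3: meshes with gear 1 -> depth 2 -> positive (opposite of gear 1)
  gear 4: meshes with gear 1 -> depth 2 -> positive (opposite of gear 1)
  gear 5: meshes with gear 0 -> depth 1 -> negative (opposite of gear 0)
  gear 6: meshes with gear 0 -> depth 1 -> negative (opposite of gear 0)
  gear 7: meshes with gear 0 -> depth 1 -> negative (opposite of gear 0)
Queried indices 1, 5, 6 -> negative, negative, negative

Answer: negative negative negative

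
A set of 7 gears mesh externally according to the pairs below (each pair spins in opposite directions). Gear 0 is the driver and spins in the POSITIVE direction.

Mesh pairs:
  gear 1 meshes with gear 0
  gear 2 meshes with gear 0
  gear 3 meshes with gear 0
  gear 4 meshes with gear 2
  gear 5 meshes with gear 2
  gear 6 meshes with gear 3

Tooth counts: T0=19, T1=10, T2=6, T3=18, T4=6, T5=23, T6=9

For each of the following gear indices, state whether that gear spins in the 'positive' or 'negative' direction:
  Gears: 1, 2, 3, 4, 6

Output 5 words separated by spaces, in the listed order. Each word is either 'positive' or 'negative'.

Gear 0 (driver): positive (depth 0)
  gear 1: meshes with gear 0 -> depth 1 -> negative (opposite of gear 0)
  gear 2: meshes with gear 0 -> depth 1 -> negative (opposite of gear 0)
  gear 3: meshes with gear 0 -> depth 1 -> negative (opposite of gear 0)
  gear 4: meshes with gear 2 -> depth 2 -> positive (opposite of gear 2)
  gear 5: meshes with gear 2 -> depth 2 -> positive (opposite of gear 2)
  gear 6: meshes with gear 3 -> depth 2 -> positive (opposite of gear 3)
Queried indices 1, 2, 3, 4, 6 -> negative, negative, negative, positive, positive

Answer: negative negative negative positive positive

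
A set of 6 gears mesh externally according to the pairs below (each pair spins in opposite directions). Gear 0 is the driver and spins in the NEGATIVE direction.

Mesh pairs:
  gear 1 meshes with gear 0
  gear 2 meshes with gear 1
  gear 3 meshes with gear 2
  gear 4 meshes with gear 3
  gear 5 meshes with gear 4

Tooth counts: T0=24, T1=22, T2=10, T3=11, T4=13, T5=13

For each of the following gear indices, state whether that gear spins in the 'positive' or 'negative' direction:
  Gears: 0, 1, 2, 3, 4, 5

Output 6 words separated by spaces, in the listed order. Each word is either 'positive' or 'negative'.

Gear 0 (driver): negative (depth 0)
  gear 1: meshes with gear 0 -> depth 1 -> positive (opposite of gear 0)
  gear 2: meshes with gear 1 -> depth 2 -> negative (opposite of gear 1)
  gear 3: meshes with gear 2 -> depth 3 -> positive (opposite of gear 2)
  gear 4: meshes with gear 3 -> depth 4 -> negative (opposite of gear 3)
  gear 5: meshes with gear 4 -> depth 5 -> positive (opposite of gear 4)
Queried indices 0, 1, 2, 3, 4, 5 -> negative, positive, negative, positive, negative, positive

Answer: negative positive negative positive negative positive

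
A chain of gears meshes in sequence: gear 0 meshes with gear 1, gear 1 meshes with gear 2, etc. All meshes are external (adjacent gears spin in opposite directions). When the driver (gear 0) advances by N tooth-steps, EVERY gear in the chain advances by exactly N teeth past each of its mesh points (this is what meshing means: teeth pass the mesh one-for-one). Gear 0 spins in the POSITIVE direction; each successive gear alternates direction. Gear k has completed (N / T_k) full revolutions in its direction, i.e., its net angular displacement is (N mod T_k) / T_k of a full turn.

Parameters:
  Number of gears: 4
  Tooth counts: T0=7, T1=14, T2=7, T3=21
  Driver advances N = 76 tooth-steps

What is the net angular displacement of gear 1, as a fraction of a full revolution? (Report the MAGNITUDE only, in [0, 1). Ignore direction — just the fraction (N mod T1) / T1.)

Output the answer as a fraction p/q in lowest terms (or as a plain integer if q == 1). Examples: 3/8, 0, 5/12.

Chain of 4 gears, tooth counts: [7, 14, 7, 21]
  gear 0: T0=7, direction=positive, advance = 76 mod 7 = 6 teeth = 6/7 turn
  gear 1: T1=14, direction=negative, advance = 76 mod 14 = 6 teeth = 6/14 turn
  gear 2: T2=7, direction=positive, advance = 76 mod 7 = 6 teeth = 6/7 turn
  gear 3: T3=21, direction=negative, advance = 76 mod 21 = 13 teeth = 13/21 turn
Gear 1: 76 mod 14 = 6
Fraction = 6 / 14 = 3/7 (gcd(6,14)=2) = 3/7

Answer: 3/7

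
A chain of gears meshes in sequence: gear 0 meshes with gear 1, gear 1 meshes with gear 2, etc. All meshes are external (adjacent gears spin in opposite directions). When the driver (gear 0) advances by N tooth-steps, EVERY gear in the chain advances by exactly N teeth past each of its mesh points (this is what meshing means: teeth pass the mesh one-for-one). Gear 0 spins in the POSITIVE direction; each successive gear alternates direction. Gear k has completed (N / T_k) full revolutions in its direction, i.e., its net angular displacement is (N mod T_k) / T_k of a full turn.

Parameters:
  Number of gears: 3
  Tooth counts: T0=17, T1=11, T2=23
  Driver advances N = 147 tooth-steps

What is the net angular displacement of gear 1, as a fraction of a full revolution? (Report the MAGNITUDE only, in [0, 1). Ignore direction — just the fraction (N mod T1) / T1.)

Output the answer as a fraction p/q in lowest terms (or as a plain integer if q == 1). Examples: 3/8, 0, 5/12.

Chain of 3 gears, tooth counts: [17, 11, 23]
  gear 0: T0=17, direction=positive, advance = 147 mod 17 = 11 teeth = 11/17 turn
  gear 1: T1=11, direction=negative, advance = 147 mod 11 = 4 teeth = 4/11 turn
  gear 2: T2=23, direction=positive, advance = 147 mod 23 = 9 teeth = 9/23 turn
Gear 1: 147 mod 11 = 4
Fraction = 4 / 11 = 4/11 (gcd(4,11)=1) = 4/11

Answer: 4/11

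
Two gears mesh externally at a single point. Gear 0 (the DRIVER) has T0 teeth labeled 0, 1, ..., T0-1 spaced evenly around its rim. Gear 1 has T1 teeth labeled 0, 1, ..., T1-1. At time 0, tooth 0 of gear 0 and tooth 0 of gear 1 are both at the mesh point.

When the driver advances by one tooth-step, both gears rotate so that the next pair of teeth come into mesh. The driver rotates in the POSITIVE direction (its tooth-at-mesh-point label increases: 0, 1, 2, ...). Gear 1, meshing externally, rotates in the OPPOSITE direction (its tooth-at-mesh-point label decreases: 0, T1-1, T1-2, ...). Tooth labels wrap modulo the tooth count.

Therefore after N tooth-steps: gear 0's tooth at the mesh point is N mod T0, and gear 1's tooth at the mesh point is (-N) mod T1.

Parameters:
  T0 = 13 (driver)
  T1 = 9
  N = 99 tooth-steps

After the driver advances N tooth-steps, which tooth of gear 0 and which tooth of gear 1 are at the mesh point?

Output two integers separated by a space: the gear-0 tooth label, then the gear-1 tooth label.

Gear 0 (driver, T0=13): tooth at mesh = N mod T0
  99 = 7 * 13 + 8, so 99 mod 13 = 8
  gear 0 tooth = 8
Gear 1 (driven, T1=9): tooth at mesh = (-N) mod T1
  99 = 11 * 9 + 0, so 99 mod 9 = 0
  (-99) mod 9 = 0
Mesh after 99 steps: gear-0 tooth 8 meets gear-1 tooth 0

Answer: 8 0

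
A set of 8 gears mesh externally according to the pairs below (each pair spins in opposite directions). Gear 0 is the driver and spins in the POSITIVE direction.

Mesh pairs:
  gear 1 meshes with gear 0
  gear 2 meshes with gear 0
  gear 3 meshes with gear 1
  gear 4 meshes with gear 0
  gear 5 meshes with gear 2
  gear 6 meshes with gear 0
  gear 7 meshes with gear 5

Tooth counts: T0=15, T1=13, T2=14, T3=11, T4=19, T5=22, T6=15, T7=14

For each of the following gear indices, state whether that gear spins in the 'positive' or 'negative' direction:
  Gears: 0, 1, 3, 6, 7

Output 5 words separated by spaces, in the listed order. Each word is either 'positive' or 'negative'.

Gear 0 (driver): positive (depth 0)
  gear 1: meshes with gear 0 -> depth 1 -> negative (opposite of gear 0)
  gear 2: meshes with gear 0 -> depth 1 -> negative (opposite of gear 0)
  gear 3: meshes with gear 1 -> depth 2 -> positive (opposite of gear 1)
  gear 4: meshes with gear 0 -> depth 1 -> negative (opposite of gear 0)
  gear 5: meshes with gear 2 -> depth 2 -> positive (opposite of gear 2)
  gear 6: meshes with gear 0 -> depth 1 -> negative (opposite of gear 0)
  gear 7: meshes with gear 5 -> depth 3 -> negative (opposite of gear 5)
Queried indices 0, 1, 3, 6, 7 -> positive, negative, positive, negative, negative

Answer: positive negative positive negative negative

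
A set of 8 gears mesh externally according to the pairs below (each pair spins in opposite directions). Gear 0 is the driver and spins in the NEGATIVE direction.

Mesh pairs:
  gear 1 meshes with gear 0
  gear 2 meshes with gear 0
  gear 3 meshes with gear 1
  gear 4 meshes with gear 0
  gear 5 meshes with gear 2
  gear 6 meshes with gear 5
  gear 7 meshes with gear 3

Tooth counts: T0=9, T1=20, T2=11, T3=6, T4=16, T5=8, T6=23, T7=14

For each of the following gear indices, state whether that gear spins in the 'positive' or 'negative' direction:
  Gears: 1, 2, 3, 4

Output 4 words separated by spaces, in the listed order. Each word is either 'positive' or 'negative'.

Answer: positive positive negative positive

Derivation:
Gear 0 (driver): negative (depth 0)
  gear 1: meshes with gear 0 -> depth 1 -> positive (opposite of gear 0)
  gear 2: meshes with gear 0 -> depth 1 -> positive (opposite of gear 0)
  gear 3: meshes with gear 1 -> depth 2 -> negative (opposite of gear 1)
  gear 4: meshes with gear 0 -> depth 1 -> positive (opposite of gear 0)
  gear 5: meshes with gear 2 -> depth 2 -> negative (opposite of gear 2)
  gear 6: meshes with gear 5 -> depth 3 -> positive (opposite of gear 5)
  gear 7: meshes with gear 3 -> depth 3 -> positive (opposite of gear 3)
Queried indices 1, 2, 3, 4 -> positive, positive, negative, positive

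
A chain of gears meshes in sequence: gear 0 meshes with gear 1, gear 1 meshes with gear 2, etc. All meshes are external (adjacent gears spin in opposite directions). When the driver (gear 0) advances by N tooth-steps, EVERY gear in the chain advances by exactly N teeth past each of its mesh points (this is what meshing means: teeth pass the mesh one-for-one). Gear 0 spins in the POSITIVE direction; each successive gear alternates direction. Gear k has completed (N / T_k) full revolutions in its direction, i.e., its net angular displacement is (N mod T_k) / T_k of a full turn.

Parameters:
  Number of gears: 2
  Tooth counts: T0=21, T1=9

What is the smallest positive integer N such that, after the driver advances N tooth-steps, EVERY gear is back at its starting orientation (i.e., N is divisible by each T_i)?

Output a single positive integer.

Gear k returns to start when N is a multiple of T_k.
All gears at start simultaneously when N is a common multiple of [21, 9]; the smallest such N is lcm(21, 9).
Start: lcm = T0 = 21
Fold in T1=9: gcd(21, 9) = 3; lcm(21, 9) = 21 * 9 / 3 = 189 / 3 = 63
Full cycle length = 63

Answer: 63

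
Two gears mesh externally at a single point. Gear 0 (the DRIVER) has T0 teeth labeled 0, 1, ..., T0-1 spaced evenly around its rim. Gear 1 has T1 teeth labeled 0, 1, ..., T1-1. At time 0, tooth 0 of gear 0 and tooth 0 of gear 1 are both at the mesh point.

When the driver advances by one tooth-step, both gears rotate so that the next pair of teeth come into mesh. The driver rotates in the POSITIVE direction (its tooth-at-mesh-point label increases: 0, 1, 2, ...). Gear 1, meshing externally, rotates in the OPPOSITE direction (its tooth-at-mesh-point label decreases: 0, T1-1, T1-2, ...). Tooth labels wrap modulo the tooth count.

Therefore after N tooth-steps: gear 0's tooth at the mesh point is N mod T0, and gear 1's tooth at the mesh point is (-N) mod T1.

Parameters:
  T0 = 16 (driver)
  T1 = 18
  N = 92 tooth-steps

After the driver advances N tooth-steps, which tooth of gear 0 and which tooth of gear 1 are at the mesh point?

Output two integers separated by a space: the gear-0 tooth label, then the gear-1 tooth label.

Answer: 12 16

Derivation:
Gear 0 (driver, T0=16): tooth at mesh = N mod T0
  92 = 5 * 16 + 12, so 92 mod 16 = 12
  gear 0 tooth = 12
Gear 1 (driven, T1=18): tooth at mesh = (-N) mod T1
  92 = 5 * 18 + 2, so 92 mod 18 = 2
  (-92) mod 18 = (-2) mod 18 = 18 - 2 = 16
Mesh after 92 steps: gear-0 tooth 12 meets gear-1 tooth 16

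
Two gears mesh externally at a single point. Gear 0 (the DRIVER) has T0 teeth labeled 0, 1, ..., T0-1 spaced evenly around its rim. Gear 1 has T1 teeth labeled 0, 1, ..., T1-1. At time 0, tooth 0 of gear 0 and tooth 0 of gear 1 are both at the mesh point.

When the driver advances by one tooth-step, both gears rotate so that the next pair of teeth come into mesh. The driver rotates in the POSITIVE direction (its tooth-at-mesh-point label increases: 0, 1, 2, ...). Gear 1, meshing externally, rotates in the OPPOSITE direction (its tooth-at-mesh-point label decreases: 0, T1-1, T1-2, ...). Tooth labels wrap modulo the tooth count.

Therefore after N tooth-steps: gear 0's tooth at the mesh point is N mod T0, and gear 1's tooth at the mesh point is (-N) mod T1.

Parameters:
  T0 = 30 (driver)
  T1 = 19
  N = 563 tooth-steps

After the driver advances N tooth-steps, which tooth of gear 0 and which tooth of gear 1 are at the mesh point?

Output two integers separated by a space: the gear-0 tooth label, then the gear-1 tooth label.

Answer: 23 7

Derivation:
Gear 0 (driver, T0=30): tooth at mesh = N mod T0
  563 = 18 * 30 + 23, so 563 mod 30 = 23
  gear 0 tooth = 23
Gear 1 (driven, T1=19): tooth at mesh = (-N) mod T1
  563 = 29 * 19 + 12, so 563 mod 19 = 12
  (-563) mod 19 = (-12) mod 19 = 19 - 12 = 7
Mesh after 563 steps: gear-0 tooth 23 meets gear-1 tooth 7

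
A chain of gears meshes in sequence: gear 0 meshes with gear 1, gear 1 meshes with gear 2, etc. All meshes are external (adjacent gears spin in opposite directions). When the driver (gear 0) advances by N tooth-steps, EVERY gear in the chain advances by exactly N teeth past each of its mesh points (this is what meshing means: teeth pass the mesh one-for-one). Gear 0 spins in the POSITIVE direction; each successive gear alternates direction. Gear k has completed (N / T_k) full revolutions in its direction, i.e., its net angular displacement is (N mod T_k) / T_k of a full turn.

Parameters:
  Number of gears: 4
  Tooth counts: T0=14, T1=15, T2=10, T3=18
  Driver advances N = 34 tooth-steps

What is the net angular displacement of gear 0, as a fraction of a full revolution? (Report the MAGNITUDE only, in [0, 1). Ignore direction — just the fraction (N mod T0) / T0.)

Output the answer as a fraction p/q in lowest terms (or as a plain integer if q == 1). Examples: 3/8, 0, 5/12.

Chain of 4 gears, tooth counts: [14, 15, 10, 18]
  gear 0: T0=14, direction=positive, advance = 34 mod 14 = 6 teeth = 6/14 turn
  gear 1: T1=15, direction=negative, advance = 34 mod 15 = 4 teeth = 4/15 turn
  gear 2: T2=10, direction=positive, advance = 34 mod 10 = 4 teeth = 4/10 turn
  gear 3: T3=18, direction=negative, advance = 34 mod 18 = 16 teeth = 16/18 turn
Gear 0: 34 mod 14 = 6
Fraction = 6 / 14 = 3/7 (gcd(6,14)=2) = 3/7

Answer: 3/7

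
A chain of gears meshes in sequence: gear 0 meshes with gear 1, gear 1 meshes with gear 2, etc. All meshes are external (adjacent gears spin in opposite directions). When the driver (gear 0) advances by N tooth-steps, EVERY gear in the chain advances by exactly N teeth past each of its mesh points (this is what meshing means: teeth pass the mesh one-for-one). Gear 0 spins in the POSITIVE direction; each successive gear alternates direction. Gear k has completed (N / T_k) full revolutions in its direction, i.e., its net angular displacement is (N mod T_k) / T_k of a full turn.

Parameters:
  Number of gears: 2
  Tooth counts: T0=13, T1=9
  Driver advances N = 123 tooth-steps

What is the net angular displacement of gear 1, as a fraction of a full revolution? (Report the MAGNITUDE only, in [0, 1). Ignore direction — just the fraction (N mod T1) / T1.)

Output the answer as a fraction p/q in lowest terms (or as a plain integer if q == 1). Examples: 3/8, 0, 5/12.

Chain of 2 gears, tooth counts: [13, 9]
  gear 0: T0=13, direction=positive, advance = 123 mod 13 = 6 teeth = 6/13 turn
  gear 1: T1=9, direction=negative, advance = 123 mod 9 = 6 teeth = 6/9 turn
Gear 1: 123 mod 9 = 6
Fraction = 6 / 9 = 2/3 (gcd(6,9)=3) = 2/3

Answer: 2/3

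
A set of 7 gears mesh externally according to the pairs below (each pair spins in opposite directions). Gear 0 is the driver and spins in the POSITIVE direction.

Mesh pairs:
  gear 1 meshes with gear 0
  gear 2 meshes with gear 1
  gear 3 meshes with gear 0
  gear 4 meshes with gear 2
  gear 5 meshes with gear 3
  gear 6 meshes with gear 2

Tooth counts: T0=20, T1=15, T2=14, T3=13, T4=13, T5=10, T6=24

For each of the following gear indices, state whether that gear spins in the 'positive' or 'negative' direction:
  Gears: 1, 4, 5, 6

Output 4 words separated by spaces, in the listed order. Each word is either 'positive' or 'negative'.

Answer: negative negative positive negative

Derivation:
Gear 0 (driver): positive (depth 0)
  gear 1: meshes with gear 0 -> depth 1 -> negative (opposite of gear 0)
  gear 2: meshes with gear 1 -> depth 2 -> positive (opposite of gear 1)
  gear 3: meshes with gear 0 -> depth 1 -> negative (opposite of gear 0)
  gear 4: meshes with gear 2 -> depth 3 -> negative (opposite of gear 2)
  gear 5: meshes with gear 3 -> depth 2 -> positive (opposite of gear 3)
  gear 6: meshes with gear 2 -> depth 3 -> negative (opposite of gear 2)
Queried indices 1, 4, 5, 6 -> negative, negative, positive, negative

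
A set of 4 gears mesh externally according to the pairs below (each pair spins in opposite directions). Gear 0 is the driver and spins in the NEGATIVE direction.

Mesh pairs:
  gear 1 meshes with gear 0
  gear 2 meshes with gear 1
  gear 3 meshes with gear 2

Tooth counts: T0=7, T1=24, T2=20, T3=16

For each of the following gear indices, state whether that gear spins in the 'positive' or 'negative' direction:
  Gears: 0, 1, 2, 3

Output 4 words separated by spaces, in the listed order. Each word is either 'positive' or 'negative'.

Gear 0 (driver): negative (depth 0)
  gear 1: meshes with gear 0 -> depth 1 -> positive (opposite of gear 0)
  gear 2: meshes with gear 1 -> depth 2 -> negative (opposite of gear 1)
  gear 3: meshes with gear 2 -> depth 3 -> positive (opposite of gear 2)
Queried indices 0, 1, 2, 3 -> negative, positive, negative, positive

Answer: negative positive negative positive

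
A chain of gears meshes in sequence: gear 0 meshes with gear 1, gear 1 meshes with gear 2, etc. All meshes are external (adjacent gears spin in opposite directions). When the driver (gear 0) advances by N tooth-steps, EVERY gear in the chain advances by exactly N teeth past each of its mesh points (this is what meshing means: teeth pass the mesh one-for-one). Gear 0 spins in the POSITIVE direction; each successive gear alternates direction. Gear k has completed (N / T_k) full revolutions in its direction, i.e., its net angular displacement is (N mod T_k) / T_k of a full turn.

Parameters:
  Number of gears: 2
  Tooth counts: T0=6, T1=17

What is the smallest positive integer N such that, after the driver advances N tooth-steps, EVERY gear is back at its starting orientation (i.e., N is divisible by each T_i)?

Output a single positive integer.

Gear k returns to start when N is a multiple of T_k.
All gears at start simultaneously when N is a common multiple of [6, 17]; the smallest such N is lcm(6, 17).
Start: lcm = T0 = 6
Fold in T1=17: gcd(6, 17) = 1; lcm(6, 17) = 6 * 17 / 1 = 102 / 1 = 102
Full cycle length = 102

Answer: 102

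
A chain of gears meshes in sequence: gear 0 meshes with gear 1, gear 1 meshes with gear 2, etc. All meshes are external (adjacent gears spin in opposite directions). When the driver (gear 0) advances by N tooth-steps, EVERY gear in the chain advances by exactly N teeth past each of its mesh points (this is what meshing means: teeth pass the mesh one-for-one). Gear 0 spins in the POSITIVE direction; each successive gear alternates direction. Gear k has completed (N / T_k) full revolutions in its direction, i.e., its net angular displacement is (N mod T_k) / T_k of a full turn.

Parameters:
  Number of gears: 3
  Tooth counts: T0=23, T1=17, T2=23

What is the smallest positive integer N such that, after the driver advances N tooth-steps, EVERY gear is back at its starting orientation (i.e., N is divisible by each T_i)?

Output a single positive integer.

Answer: 391

Derivation:
Gear k returns to start when N is a multiple of T_k.
All gears at start simultaneously when N is a common multiple of [23, 17, 23]; the smallest such N is lcm(23, 17, 23).
Start: lcm = T0 = 23
Fold in T1=17: gcd(23, 17) = 1; lcm(23, 17) = 23 * 17 / 1 = 391 / 1 = 391
Fold in T2=23: gcd(391, 23) = 23; lcm(391, 23) = 391 * 23 / 23 = 8993 / 23 = 391
Full cycle length = 391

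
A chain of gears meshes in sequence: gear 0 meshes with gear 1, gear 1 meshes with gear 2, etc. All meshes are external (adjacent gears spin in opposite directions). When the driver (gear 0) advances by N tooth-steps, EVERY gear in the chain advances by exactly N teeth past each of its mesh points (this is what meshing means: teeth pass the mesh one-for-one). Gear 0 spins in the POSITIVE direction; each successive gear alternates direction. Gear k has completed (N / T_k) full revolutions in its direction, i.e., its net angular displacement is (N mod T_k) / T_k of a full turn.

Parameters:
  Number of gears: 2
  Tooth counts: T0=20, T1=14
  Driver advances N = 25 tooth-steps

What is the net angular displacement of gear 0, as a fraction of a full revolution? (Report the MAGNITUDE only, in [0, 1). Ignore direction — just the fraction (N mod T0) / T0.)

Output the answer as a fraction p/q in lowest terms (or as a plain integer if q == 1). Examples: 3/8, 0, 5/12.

Answer: 1/4

Derivation:
Chain of 2 gears, tooth counts: [20, 14]
  gear 0: T0=20, direction=positive, advance = 25 mod 20 = 5 teeth = 5/20 turn
  gear 1: T1=14, direction=negative, advance = 25 mod 14 = 11 teeth = 11/14 turn
Gear 0: 25 mod 20 = 5
Fraction = 5 / 20 = 1/4 (gcd(5,20)=5) = 1/4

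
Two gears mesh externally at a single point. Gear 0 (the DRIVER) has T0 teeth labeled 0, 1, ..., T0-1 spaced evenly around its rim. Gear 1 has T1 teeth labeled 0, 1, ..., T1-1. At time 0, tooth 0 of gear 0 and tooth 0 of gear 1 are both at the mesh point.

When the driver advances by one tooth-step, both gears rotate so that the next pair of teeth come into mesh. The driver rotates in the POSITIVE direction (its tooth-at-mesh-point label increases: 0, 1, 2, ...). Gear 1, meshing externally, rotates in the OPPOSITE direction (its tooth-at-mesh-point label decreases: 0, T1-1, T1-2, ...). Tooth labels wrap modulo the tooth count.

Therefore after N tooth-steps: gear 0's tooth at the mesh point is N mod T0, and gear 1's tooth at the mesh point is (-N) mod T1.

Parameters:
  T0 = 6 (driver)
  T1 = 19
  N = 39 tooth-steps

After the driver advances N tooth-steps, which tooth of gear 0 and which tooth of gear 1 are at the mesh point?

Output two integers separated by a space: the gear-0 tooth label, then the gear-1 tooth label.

Gear 0 (driver, T0=6): tooth at mesh = N mod T0
  39 = 6 * 6 + 3, so 39 mod 6 = 3
  gear 0 tooth = 3
Gear 1 (driven, T1=19): tooth at mesh = (-N) mod T1
  39 = 2 * 19 + 1, so 39 mod 19 = 1
  (-39) mod 19 = (-1) mod 19 = 19 - 1 = 18
Mesh after 39 steps: gear-0 tooth 3 meets gear-1 tooth 18

Answer: 3 18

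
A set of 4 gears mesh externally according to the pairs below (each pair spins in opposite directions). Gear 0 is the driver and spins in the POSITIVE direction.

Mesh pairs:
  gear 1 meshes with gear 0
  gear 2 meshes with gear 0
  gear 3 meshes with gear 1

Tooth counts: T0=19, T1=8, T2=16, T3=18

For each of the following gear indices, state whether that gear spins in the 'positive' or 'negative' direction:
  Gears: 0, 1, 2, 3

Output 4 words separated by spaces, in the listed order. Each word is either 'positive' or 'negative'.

Gear 0 (driver): positive (depth 0)
  gear 1: meshes with gear 0 -> depth 1 -> negative (opposite of gear 0)
  gear 2: meshes with gear 0 -> depth 1 -> negative (opposite of gear 0)
  gear 3: meshes with gear 1 -> depth 2 -> positive (opposite of gear 1)
Queried indices 0, 1, 2, 3 -> positive, negative, negative, positive

Answer: positive negative negative positive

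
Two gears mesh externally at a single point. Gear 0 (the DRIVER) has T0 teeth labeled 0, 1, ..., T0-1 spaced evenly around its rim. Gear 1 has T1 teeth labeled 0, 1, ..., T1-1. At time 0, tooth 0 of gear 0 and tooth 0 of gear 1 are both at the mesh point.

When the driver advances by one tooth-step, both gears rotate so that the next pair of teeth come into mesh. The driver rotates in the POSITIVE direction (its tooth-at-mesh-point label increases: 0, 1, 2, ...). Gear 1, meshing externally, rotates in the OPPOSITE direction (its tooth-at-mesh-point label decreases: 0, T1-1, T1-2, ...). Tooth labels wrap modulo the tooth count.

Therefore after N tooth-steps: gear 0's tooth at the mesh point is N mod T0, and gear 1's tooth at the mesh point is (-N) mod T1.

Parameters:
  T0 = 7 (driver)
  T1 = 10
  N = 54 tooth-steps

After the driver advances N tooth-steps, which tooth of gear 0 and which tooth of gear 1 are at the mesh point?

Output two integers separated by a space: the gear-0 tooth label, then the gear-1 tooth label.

Answer: 5 6

Derivation:
Gear 0 (driver, T0=7): tooth at mesh = N mod T0
  54 = 7 * 7 + 5, so 54 mod 7 = 5
  gear 0 tooth = 5
Gear 1 (driven, T1=10): tooth at mesh = (-N) mod T1
  54 = 5 * 10 + 4, so 54 mod 10 = 4
  (-54) mod 10 = (-4) mod 10 = 10 - 4 = 6
Mesh after 54 steps: gear-0 tooth 5 meets gear-1 tooth 6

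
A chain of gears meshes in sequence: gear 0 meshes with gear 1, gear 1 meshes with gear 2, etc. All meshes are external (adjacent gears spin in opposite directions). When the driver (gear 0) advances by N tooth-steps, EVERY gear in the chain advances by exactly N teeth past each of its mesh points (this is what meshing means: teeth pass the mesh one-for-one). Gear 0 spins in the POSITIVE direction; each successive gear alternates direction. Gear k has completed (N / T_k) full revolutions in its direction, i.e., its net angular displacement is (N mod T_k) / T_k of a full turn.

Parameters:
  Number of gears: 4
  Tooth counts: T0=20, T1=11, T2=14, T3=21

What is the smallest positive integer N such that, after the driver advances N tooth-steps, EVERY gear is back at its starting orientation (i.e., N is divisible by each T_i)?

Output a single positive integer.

Gear k returns to start when N is a multiple of T_k.
All gears at start simultaneously when N is a common multiple of [20, 11, 14, 21]; the smallest such N is lcm(20, 11, 14, 21).
Start: lcm = T0 = 20
Fold in T1=11: gcd(20, 11) = 1; lcm(20, 11) = 20 * 11 / 1 = 220 / 1 = 220
Fold in T2=14: gcd(220, 14) = 2; lcm(220, 14) = 220 * 14 / 2 = 3080 / 2 = 1540
Fold in T3=21: gcd(1540, 21) = 7; lcm(1540, 21) = 1540 * 21 / 7 = 32340 / 7 = 4620
Full cycle length = 4620

Answer: 4620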